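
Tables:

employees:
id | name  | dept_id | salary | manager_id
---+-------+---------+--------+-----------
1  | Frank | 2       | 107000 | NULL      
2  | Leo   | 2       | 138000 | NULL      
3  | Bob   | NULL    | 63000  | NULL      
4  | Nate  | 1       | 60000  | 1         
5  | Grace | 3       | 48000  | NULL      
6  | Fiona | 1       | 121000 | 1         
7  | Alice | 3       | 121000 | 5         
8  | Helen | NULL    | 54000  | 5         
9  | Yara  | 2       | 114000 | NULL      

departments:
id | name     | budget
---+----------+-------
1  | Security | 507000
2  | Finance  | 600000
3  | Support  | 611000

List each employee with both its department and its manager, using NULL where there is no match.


Two LEFT JOINs from the same base table employees: one to departments via dept_id, one to employees itself via manager_id. Both are LEFT so every employee is preserved.
Match against departments:
  - employee 1 (Frank): dept_id=2 -> matches Finance
  - employee 2 (Leo): dept_id=2 -> matches Finance
  - employee 3 (Bob): dept_id=NULL, no match -> kept with NULL
  - employee 4 (Nate): dept_id=1 -> matches Security
  - employee 5 (Grace): dept_id=3 -> matches Support
  - employee 6 (Fiona): dept_id=1 -> matches Security
  - employee 7 (Alice): dept_id=3 -> matches Support
  - employee 8 (Helen): dept_id=NULL, no match -> kept with NULL
  - employee 9 (Yara): dept_id=2 -> matches Finance
Match against employees (self):
  - employee 1 (Frank): manager_id=NULL -> NULL
  - employee 2 (Leo): manager_id=NULL -> NULL
  - employee 3 (Bob): manager_id=NULL -> NULL
  - employee 4 (Nate): manager_id=1 -> Frank
  - employee 5 (Grace): manager_id=NULL -> NULL
  - employee 6 (Fiona): manager_id=1 -> Frank
  - employee 7 (Alice): manager_id=5 -> Grace
  - employee 8 (Helen): manager_id=5 -> Grace
  - employee 9 (Yara): manager_id=NULL -> NULL

SQL:
SELECT a.name, b.name AS department, c.name AS manager
FROM employees a
LEFT JOIN departments b ON a.dept_id = b.id
LEFT JOIN employees c ON a.manager_id = c.id

Result:
name  | department | manager
------+------------+--------
Frank | Finance    | NULL   
Leo   | Finance    | NULL   
Bob   | NULL       | NULL   
Nate  | Security   | Frank  
Grace | Support    | NULL   
Fiona | Security   | Frank  
Alice | Support    | Grace  
Helen | NULL       | Grace  
Yara  | Finance    | NULL   


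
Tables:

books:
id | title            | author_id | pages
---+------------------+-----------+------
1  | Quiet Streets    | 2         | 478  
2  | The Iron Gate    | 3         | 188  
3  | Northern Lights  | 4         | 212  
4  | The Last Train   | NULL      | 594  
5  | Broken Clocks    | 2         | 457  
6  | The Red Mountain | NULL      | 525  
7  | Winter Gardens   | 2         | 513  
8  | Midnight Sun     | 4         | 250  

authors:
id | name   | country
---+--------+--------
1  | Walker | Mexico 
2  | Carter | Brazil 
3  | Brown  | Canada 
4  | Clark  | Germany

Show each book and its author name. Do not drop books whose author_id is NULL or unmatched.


LEFT JOIN keeps every row from books (the left table); where author_id has no match in authors, the author columns become NULL. Walk through each book:
  - book 1 (Quiet Streets): author_id=2 -> matches Carter
  - book 2 (The Iron Gate): author_id=3 -> matches Brown
  - book 3 (Northern Lights): author_id=4 -> matches Clark
  - book 4 (The Last Train): author_id=NULL, no match -> kept with NULL
  - book 5 (Broken Clocks): author_id=2 -> matches Carter
  - book 6 (The Red Mountain): author_id=NULL, no match -> kept with NULL
  - book 7 (Winter Gardens): author_id=2 -> matches Carter
  - book 8 (Midnight Sun): author_id=4 -> matches Clark
All 8 rows appear; 2 have NULL author.

SQL:
SELECT a.title, b.name AS author
FROM books a
LEFT JOIN authors b ON a.author_id = b.id

Result:
title            | author
-----------------+-------
Quiet Streets    | Carter
The Iron Gate    | Brown 
Northern Lights  | Clark 
The Last Train   | NULL  
Broken Clocks    | Carter
The Red Mountain | NULL  
Winter Gardens   | Carter
Midnight Sun     | Clark 


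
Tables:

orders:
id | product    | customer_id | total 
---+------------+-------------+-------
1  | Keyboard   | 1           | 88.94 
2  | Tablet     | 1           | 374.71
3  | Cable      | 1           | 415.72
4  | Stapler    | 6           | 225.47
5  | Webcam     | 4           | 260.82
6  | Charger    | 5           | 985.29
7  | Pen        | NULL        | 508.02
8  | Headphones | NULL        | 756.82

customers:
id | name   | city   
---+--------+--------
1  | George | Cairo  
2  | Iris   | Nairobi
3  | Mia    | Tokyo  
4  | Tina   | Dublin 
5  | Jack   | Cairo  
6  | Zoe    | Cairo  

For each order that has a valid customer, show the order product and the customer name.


INNER JOIN keeps only orders rows whose customer_id matches an id in customers. Walk through each order:
  - order 1 (Keyboard): customer_id=1 -> matches George
  - order 2 (Tablet): customer_id=1 -> matches George
  - order 3 (Cable): customer_id=1 -> matches George
  - order 4 (Stapler): customer_id=6 -> matches Zoe
  - order 5 (Webcam): customer_id=4 -> matches Tina
  - order 6 (Charger): customer_id=5 -> matches Jack
  - order 7 (Pen): customer_id=NULL, no match -> dropped
  - order 8 (Headphones): customer_id=NULL, no match -> dropped
So 2 of 8 rows are dropped.

SQL:
SELECT a.product, b.name AS customer
FROM orders a
INNER JOIN customers b ON a.customer_id = b.id

Result:
product  | customer
---------+---------
Keyboard | George  
Tablet   | George  
Cable    | George  
Stapler  | Zoe     
Webcam   | Tina    
Charger  | Jack    


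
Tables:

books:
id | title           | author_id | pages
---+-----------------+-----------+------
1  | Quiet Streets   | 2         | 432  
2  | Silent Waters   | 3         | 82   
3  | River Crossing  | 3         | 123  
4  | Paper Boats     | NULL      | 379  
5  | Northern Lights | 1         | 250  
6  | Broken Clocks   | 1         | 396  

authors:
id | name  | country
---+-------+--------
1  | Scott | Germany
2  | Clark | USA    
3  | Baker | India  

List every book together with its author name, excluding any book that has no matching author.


INNER JOIN keeps only books rows whose author_id matches an id in authors. Walk through each book:
  - book 1 (Quiet Streets): author_id=2 -> matches Clark
  - book 2 (Silent Waters): author_id=3 -> matches Baker
  - book 3 (River Crossing): author_id=3 -> matches Baker
  - book 4 (Paper Boats): author_id=NULL, no match -> dropped
  - book 5 (Northern Lights): author_id=1 -> matches Scott
  - book 6 (Broken Clocks): author_id=1 -> matches Scott
So 1 of 6 rows is dropped.

SQL:
SELECT a.title, b.name AS author
FROM books a
INNER JOIN authors b ON a.author_id = b.id

Result:
title           | author
----------------+-------
Quiet Streets   | Clark 
Silent Waters   | Baker 
River Crossing  | Baker 
Northern Lights | Scott 
Broken Clocks   | Scott 


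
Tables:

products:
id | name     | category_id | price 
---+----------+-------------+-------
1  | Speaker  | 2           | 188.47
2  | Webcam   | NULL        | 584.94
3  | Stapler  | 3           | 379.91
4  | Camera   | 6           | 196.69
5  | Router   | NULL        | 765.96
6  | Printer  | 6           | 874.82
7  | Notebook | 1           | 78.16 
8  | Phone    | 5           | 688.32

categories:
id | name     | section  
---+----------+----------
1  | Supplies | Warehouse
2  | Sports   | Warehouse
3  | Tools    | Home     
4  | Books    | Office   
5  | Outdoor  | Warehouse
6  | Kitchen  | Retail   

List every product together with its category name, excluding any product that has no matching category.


INNER JOIN keeps only products rows whose category_id matches an id in categories. Walk through each product:
  - product 1 (Speaker): category_id=2 -> matches Sports
  - product 2 (Webcam): category_id=NULL, no match -> dropped
  - product 3 (Stapler): category_id=3 -> matches Tools
  - product 4 (Camera): category_id=6 -> matches Kitchen
  - product 5 (Router): category_id=NULL, no match -> dropped
  - product 6 (Printer): category_id=6 -> matches Kitchen
  - product 7 (Notebook): category_id=1 -> matches Supplies
  - product 8 (Phone): category_id=5 -> matches Outdoor
So 2 of 8 rows are dropped.

SQL:
SELECT a.name, b.name AS category
FROM products a
INNER JOIN categories b ON a.category_id = b.id

Result:
name     | category
---------+---------
Speaker  | Sports  
Stapler  | Tools   
Camera   | Kitchen 
Printer  | Kitchen 
Notebook | Supplies
Phone    | Outdoor 


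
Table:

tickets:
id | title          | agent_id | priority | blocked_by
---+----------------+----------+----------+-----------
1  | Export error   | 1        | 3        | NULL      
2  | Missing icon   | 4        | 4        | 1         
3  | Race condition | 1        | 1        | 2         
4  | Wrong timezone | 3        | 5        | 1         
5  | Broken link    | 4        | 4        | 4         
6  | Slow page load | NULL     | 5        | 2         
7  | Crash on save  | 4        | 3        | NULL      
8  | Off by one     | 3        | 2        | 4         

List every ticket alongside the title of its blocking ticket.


This is a self-join: tickets is joined to a second copy of itself, matching each row's blocked_by to another row's id. Use LEFT JOIN so rows with blocked_by=NULL are kept.
  - ticket 1 (Export error): blocked_by=NULL -> NULL
  - ticket 2 (Missing icon): blocked_by=1 -> Export error
  - ticket 3 (Race condition): blocked_by=2 -> Missing icon
  - ticket 4 (Wrong timezone): blocked_by=1 -> Export error
  - ticket 5 (Broken link): blocked_by=4 -> Wrong timezone
  - ticket 6 (Slow page load): blocked_by=2 -> Missing icon
  - ticket 7 (Crash on save): blocked_by=NULL -> NULL
  - ticket 8 (Off by one): blocked_by=4 -> Wrong timezone

SQL:
SELECT a.title AS item, b.title AS blocked_by
FROM tickets a
LEFT JOIN tickets b ON a.blocked_by = b.id

Result:
item           | blocked_by    
---------------+---------------
Export error   | NULL          
Missing icon   | Export error  
Race condition | Missing icon  
Wrong timezone | Export error  
Broken link    | Wrong timezone
Slow page load | Missing icon  
Crash on save  | NULL          
Off by one     | Wrong timezone


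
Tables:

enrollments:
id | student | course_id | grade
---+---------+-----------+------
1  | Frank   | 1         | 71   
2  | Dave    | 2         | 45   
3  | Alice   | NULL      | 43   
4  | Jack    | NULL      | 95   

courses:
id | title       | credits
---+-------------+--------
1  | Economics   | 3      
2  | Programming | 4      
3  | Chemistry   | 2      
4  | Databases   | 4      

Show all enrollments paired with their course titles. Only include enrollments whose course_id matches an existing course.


INNER JOIN keeps only enrollments rows whose course_id matches an id in courses. Walk through each enrollment:
  - enrollment 1 (Frank): course_id=1 -> matches Economics
  - enrollment 2 (Dave): course_id=2 -> matches Programming
  - enrollment 3 (Alice): course_id=NULL, no match -> dropped
  - enrollment 4 (Jack): course_id=NULL, no match -> dropped
So 2 of 4 rows are dropped.

SQL:
SELECT a.student, b.title AS course
FROM enrollments a
INNER JOIN courses b ON a.course_id = b.id

Result:
student | course     
--------+------------
Frank   | Economics  
Dave    | Programming


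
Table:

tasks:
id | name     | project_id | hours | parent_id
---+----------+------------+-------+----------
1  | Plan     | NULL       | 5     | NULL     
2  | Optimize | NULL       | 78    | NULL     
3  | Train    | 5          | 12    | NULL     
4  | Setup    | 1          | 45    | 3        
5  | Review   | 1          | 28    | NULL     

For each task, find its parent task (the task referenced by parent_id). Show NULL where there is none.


This is a self-join: tasks is joined to a second copy of itself, matching each row's parent_id to another row's id. Use LEFT JOIN so rows with parent_id=NULL are kept.
  - task 1 (Plan): parent_id=NULL -> NULL
  - task 2 (Optimize): parent_id=NULL -> NULL
  - task 3 (Train): parent_id=NULL -> NULL
  - task 4 (Setup): parent_id=3 -> Train
  - task 5 (Review): parent_id=NULL -> NULL

SQL:
SELECT a.name AS item, b.name AS parent
FROM tasks a
LEFT JOIN tasks b ON a.parent_id = b.id

Result:
item     | parent
---------+-------
Plan     | NULL  
Optimize | NULL  
Train    | NULL  
Setup    | Train 
Review   | NULL  


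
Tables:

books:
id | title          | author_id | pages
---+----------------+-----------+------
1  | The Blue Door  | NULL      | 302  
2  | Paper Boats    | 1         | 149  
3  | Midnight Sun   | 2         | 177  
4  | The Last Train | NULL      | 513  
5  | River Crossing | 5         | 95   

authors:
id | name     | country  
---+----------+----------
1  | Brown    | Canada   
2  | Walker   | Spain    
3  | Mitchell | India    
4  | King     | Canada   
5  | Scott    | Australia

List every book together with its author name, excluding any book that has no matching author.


INNER JOIN keeps only books rows whose author_id matches an id in authors. Walk through each book:
  - book 1 (The Blue Door): author_id=NULL, no match -> dropped
  - book 2 (Paper Boats): author_id=1 -> matches Brown
  - book 3 (Midnight Sun): author_id=2 -> matches Walker
  - book 4 (The Last Train): author_id=NULL, no match -> dropped
  - book 5 (River Crossing): author_id=5 -> matches Scott
So 2 of 5 rows are dropped.

SQL:
SELECT a.title, b.name AS author
FROM books a
INNER JOIN authors b ON a.author_id = b.id

Result:
title          | author
---------------+-------
Paper Boats    | Brown 
Midnight Sun   | Walker
River Crossing | Scott 


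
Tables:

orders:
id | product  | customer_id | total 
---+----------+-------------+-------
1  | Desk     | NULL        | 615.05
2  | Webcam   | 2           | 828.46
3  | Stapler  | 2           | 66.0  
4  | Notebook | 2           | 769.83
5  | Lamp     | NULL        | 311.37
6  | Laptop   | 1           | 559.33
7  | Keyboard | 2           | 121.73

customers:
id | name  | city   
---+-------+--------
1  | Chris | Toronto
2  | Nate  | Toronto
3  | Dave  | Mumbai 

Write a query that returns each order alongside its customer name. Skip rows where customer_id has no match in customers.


INNER JOIN keeps only orders rows whose customer_id matches an id in customers. Walk through each order:
  - order 1 (Desk): customer_id=NULL, no match -> dropped
  - order 2 (Webcam): customer_id=2 -> matches Nate
  - order 3 (Stapler): customer_id=2 -> matches Nate
  - order 4 (Notebook): customer_id=2 -> matches Nate
  - order 5 (Lamp): customer_id=NULL, no match -> dropped
  - order 6 (Laptop): customer_id=1 -> matches Chris
  - order 7 (Keyboard): customer_id=2 -> matches Nate
So 2 of 7 rows are dropped.

SQL:
SELECT a.product, b.name AS customer
FROM orders a
INNER JOIN customers b ON a.customer_id = b.id

Result:
product  | customer
---------+---------
Webcam   | Nate    
Stapler  | Nate    
Notebook | Nate    
Laptop   | Chris   
Keyboard | Nate    


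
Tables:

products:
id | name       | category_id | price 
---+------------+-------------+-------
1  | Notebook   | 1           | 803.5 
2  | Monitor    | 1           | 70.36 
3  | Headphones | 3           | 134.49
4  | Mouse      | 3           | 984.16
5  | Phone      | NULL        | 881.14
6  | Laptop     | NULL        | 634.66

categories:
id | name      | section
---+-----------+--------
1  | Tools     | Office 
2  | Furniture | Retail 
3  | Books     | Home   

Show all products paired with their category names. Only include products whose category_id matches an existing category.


INNER JOIN keeps only products rows whose category_id matches an id in categories. Walk through each product:
  - product 1 (Notebook): category_id=1 -> matches Tools
  - product 2 (Monitor): category_id=1 -> matches Tools
  - product 3 (Headphones): category_id=3 -> matches Books
  - product 4 (Mouse): category_id=3 -> matches Books
  - product 5 (Phone): category_id=NULL, no match -> dropped
  - product 6 (Laptop): category_id=NULL, no match -> dropped
So 2 of 6 rows are dropped.

SQL:
SELECT a.name, b.name AS category
FROM products a
INNER JOIN categories b ON a.category_id = b.id

Result:
name       | category
-----------+---------
Notebook   | Tools   
Monitor    | Tools   
Headphones | Books   
Mouse      | Books   


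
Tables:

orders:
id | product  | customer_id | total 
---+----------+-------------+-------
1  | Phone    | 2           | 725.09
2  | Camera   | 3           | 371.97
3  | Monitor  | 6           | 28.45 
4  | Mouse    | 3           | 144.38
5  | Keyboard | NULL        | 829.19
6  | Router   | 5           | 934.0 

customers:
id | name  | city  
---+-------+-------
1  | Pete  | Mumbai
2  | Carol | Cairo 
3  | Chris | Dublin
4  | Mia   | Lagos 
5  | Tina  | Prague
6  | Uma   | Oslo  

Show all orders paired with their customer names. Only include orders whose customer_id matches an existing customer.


INNER JOIN keeps only orders rows whose customer_id matches an id in customers. Walk through each order:
  - order 1 (Phone): customer_id=2 -> matches Carol
  - order 2 (Camera): customer_id=3 -> matches Chris
  - order 3 (Monitor): customer_id=6 -> matches Uma
  - order 4 (Mouse): customer_id=3 -> matches Chris
  - order 5 (Keyboard): customer_id=NULL, no match -> dropped
  - order 6 (Router): customer_id=5 -> matches Tina
So 1 of 6 rows is dropped.

SQL:
SELECT a.product, b.name AS customer
FROM orders a
INNER JOIN customers b ON a.customer_id = b.id

Result:
product | customer
--------+---------
Phone   | Carol   
Camera  | Chris   
Monitor | Uma     
Mouse   | Chris   
Router  | Tina    


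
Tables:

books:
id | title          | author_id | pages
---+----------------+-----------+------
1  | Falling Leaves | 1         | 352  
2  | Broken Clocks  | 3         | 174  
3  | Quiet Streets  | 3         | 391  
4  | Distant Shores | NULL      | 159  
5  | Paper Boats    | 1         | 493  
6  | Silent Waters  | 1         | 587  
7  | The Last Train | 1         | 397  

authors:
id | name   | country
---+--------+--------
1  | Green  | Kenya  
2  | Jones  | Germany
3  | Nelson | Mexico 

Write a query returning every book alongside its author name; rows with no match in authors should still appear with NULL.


LEFT JOIN keeps every row from books (the left table); where author_id has no match in authors, the author columns become NULL. Walk through each book:
  - book 1 (Falling Leaves): author_id=1 -> matches Green
  - book 2 (Broken Clocks): author_id=3 -> matches Nelson
  - book 3 (Quiet Streets): author_id=3 -> matches Nelson
  - book 4 (Distant Shores): author_id=NULL, no match -> kept with NULL
  - book 5 (Paper Boats): author_id=1 -> matches Green
  - book 6 (Silent Waters): author_id=1 -> matches Green
  - book 7 (The Last Train): author_id=1 -> matches Green
All 7 rows appear; 1 has NULL author.

SQL:
SELECT a.title, b.name AS author
FROM books a
LEFT JOIN authors b ON a.author_id = b.id

Result:
title          | author
---------------+-------
Falling Leaves | Green 
Broken Clocks  | Nelson
Quiet Streets  | Nelson
Distant Shores | NULL  
Paper Boats    | Green 
Silent Waters  | Green 
The Last Train | Green 


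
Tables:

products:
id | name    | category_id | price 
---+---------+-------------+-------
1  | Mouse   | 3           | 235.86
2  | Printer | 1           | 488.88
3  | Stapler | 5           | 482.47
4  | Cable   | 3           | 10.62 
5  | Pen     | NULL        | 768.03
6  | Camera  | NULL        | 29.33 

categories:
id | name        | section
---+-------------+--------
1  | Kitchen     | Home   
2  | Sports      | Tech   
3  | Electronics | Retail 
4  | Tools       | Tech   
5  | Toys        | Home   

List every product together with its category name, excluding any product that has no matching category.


INNER JOIN keeps only products rows whose category_id matches an id in categories. Walk through each product:
  - product 1 (Mouse): category_id=3 -> matches Electronics
  - product 2 (Printer): category_id=1 -> matches Kitchen
  - product 3 (Stapler): category_id=5 -> matches Toys
  - product 4 (Cable): category_id=3 -> matches Electronics
  - product 5 (Pen): category_id=NULL, no match -> dropped
  - product 6 (Camera): category_id=NULL, no match -> dropped
So 2 of 6 rows are dropped.

SQL:
SELECT a.name, b.name AS category
FROM products a
INNER JOIN categories b ON a.category_id = b.id

Result:
name    | category   
--------+------------
Mouse   | Electronics
Printer | Kitchen    
Stapler | Toys       
Cable   | Electronics


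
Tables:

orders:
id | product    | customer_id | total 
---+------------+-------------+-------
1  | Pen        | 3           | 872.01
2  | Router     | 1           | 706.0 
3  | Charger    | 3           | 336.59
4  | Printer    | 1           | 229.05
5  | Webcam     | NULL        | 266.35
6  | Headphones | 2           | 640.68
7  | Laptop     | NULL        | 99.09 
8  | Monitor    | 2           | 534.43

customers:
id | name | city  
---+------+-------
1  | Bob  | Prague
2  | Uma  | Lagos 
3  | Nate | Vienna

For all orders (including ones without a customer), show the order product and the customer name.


LEFT JOIN keeps every row from orders (the left table); where customer_id has no match in customers, the customer columns become NULL. Walk through each order:
  - order 1 (Pen): customer_id=3 -> matches Nate
  - order 2 (Router): customer_id=1 -> matches Bob
  - order 3 (Charger): customer_id=3 -> matches Nate
  - order 4 (Printer): customer_id=1 -> matches Bob
  - order 5 (Webcam): customer_id=NULL, no match -> kept with NULL
  - order 6 (Headphones): customer_id=2 -> matches Uma
  - order 7 (Laptop): customer_id=NULL, no match -> kept with NULL
  - order 8 (Monitor): customer_id=2 -> matches Uma
All 8 rows appear; 2 have NULL customer.

SQL:
SELECT a.product, b.name AS customer
FROM orders a
LEFT JOIN customers b ON a.customer_id = b.id

Result:
product    | customer
-----------+---------
Pen        | Nate    
Router     | Bob     
Charger    | Nate    
Printer    | Bob     
Webcam     | NULL    
Headphones | Uma     
Laptop     | NULL    
Monitor    | Uma     


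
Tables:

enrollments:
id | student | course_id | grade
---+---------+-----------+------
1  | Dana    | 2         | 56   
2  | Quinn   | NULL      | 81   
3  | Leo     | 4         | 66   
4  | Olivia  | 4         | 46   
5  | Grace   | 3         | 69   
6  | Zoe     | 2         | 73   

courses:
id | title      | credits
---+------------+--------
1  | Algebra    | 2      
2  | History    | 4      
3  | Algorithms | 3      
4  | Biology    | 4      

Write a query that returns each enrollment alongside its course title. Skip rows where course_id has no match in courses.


INNER JOIN keeps only enrollments rows whose course_id matches an id in courses. Walk through each enrollment:
  - enrollment 1 (Dana): course_id=2 -> matches History
  - enrollment 2 (Quinn): course_id=NULL, no match -> dropped
  - enrollment 3 (Leo): course_id=4 -> matches Biology
  - enrollment 4 (Olivia): course_id=4 -> matches Biology
  - enrollment 5 (Grace): course_id=3 -> matches Algorithms
  - enrollment 6 (Zoe): course_id=2 -> matches History
So 1 of 6 rows is dropped.

SQL:
SELECT a.student, b.title AS course
FROM enrollments a
INNER JOIN courses b ON a.course_id = b.id

Result:
student | course    
--------+-----------
Dana    | History   
Leo     | Biology   
Olivia  | Biology   
Grace   | Algorithms
Zoe     | History   


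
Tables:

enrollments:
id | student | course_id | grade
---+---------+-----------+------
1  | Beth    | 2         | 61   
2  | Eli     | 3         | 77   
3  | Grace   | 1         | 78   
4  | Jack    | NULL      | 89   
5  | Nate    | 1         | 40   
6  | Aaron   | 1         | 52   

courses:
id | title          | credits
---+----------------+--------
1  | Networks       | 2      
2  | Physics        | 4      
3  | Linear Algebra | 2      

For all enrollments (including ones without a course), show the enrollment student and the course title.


LEFT JOIN keeps every row from enrollments (the left table); where course_id has no match in courses, the course columns become NULL. Walk through each enrollment:
  - enrollment 1 (Beth): course_id=2 -> matches Physics
  - enrollment 2 (Eli): course_id=3 -> matches Linear Algebra
  - enrollment 3 (Grace): course_id=1 -> matches Networks
  - enrollment 4 (Jack): course_id=NULL, no match -> kept with NULL
  - enrollment 5 (Nate): course_id=1 -> matches Networks
  - enrollment 6 (Aaron): course_id=1 -> matches Networks
All 6 rows appear; 1 has NULL course.

SQL:
SELECT a.student, b.title AS course
FROM enrollments a
LEFT JOIN courses b ON a.course_id = b.id

Result:
student | course        
--------+---------------
Beth    | Physics       
Eli     | Linear Algebra
Grace   | Networks      
Jack    | NULL          
Nate    | Networks      
Aaron   | Networks      


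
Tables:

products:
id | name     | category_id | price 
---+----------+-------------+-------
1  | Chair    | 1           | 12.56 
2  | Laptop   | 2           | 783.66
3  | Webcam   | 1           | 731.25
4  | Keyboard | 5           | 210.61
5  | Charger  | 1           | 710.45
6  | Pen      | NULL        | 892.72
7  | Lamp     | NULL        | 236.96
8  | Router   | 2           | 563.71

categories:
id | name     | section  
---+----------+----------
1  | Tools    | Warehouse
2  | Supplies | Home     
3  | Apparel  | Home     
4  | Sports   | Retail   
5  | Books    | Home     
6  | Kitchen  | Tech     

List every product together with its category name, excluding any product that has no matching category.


INNER JOIN keeps only products rows whose category_id matches an id in categories. Walk through each product:
  - product 1 (Chair): category_id=1 -> matches Tools
  - product 2 (Laptop): category_id=2 -> matches Supplies
  - product 3 (Webcam): category_id=1 -> matches Tools
  - product 4 (Keyboard): category_id=5 -> matches Books
  - product 5 (Charger): category_id=1 -> matches Tools
  - product 6 (Pen): category_id=NULL, no match -> dropped
  - product 7 (Lamp): category_id=NULL, no match -> dropped
  - product 8 (Router): category_id=2 -> matches Supplies
So 2 of 8 rows are dropped.

SQL:
SELECT a.name, b.name AS category
FROM products a
INNER JOIN categories b ON a.category_id = b.id

Result:
name     | category
---------+---------
Chair    | Tools   
Laptop   | Supplies
Webcam   | Tools   
Keyboard | Books   
Charger  | Tools   
Router   | Supplies


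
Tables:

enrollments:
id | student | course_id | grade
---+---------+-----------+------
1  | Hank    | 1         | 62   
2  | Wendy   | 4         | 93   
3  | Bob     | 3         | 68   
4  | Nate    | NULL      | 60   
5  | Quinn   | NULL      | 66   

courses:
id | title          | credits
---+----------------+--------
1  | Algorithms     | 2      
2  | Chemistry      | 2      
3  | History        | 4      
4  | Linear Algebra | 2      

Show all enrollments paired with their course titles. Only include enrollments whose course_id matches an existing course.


INNER JOIN keeps only enrollments rows whose course_id matches an id in courses. Walk through each enrollment:
  - enrollment 1 (Hank): course_id=1 -> matches Algorithms
  - enrollment 2 (Wendy): course_id=4 -> matches Linear Algebra
  - enrollment 3 (Bob): course_id=3 -> matches History
  - enrollment 4 (Nate): course_id=NULL, no match -> dropped
  - enrollment 5 (Quinn): course_id=NULL, no match -> dropped
So 2 of 5 rows are dropped.

SQL:
SELECT a.student, b.title AS course
FROM enrollments a
INNER JOIN courses b ON a.course_id = b.id

Result:
student | course        
--------+---------------
Hank    | Algorithms    
Wendy   | Linear Algebra
Bob     | History       


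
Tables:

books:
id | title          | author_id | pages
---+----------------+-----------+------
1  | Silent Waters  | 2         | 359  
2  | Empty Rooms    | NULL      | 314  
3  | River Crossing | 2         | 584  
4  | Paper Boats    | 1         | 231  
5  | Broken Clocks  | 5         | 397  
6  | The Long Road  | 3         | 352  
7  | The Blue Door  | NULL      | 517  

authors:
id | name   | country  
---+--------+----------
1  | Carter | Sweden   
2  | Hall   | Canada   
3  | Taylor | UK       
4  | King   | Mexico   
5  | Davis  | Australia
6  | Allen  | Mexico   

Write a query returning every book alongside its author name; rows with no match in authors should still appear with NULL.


LEFT JOIN keeps every row from books (the left table); where author_id has no match in authors, the author columns become NULL. Walk through each book:
  - book 1 (Silent Waters): author_id=2 -> matches Hall
  - book 2 (Empty Rooms): author_id=NULL, no match -> kept with NULL
  - book 3 (River Crossing): author_id=2 -> matches Hall
  - book 4 (Paper Boats): author_id=1 -> matches Carter
  - book 5 (Broken Clocks): author_id=5 -> matches Davis
  - book 6 (The Long Road): author_id=3 -> matches Taylor
  - book 7 (The Blue Door): author_id=NULL, no match -> kept with NULL
All 7 rows appear; 2 have NULL author.

SQL:
SELECT a.title, b.name AS author
FROM books a
LEFT JOIN authors b ON a.author_id = b.id

Result:
title          | author
---------------+-------
Silent Waters  | Hall  
Empty Rooms    | NULL  
River Crossing | Hall  
Paper Boats    | Carter
Broken Clocks  | Davis 
The Long Road  | Taylor
The Blue Door  | NULL  


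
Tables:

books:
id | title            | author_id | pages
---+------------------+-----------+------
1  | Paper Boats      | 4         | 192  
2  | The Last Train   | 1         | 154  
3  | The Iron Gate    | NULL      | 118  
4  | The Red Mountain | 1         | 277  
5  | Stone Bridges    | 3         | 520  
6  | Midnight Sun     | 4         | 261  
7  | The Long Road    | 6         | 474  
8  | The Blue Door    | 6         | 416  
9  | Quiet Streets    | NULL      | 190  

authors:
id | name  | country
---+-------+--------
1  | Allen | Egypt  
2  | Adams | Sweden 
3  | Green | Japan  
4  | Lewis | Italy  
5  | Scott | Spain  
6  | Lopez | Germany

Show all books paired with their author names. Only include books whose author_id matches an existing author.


INNER JOIN keeps only books rows whose author_id matches an id in authors. Walk through each book:
  - book 1 (Paper Boats): author_id=4 -> matches Lewis
  - book 2 (The Last Train): author_id=1 -> matches Allen
  - book 3 (The Iron Gate): author_id=NULL, no match -> dropped
  - book 4 (The Red Mountain): author_id=1 -> matches Allen
  - book 5 (Stone Bridges): author_id=3 -> matches Green
  - book 6 (Midnight Sun): author_id=4 -> matches Lewis
  - book 7 (The Long Road): author_id=6 -> matches Lopez
  - book 8 (The Blue Door): author_id=6 -> matches Lopez
  - book 9 (Quiet Streets): author_id=NULL, no match -> dropped
So 2 of 9 rows are dropped.

SQL:
SELECT a.title, b.name AS author
FROM books a
INNER JOIN authors b ON a.author_id = b.id

Result:
title            | author
-----------------+-------
Paper Boats      | Lewis 
The Last Train   | Allen 
The Red Mountain | Allen 
Stone Bridges    | Green 
Midnight Sun     | Lewis 
The Long Road    | Lopez 
The Blue Door    | Lopez 


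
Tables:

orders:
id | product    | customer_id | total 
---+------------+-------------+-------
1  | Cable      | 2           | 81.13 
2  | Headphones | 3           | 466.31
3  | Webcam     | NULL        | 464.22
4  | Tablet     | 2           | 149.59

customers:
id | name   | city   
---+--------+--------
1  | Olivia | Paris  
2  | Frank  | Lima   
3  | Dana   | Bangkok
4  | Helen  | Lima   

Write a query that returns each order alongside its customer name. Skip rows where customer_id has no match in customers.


INNER JOIN keeps only orders rows whose customer_id matches an id in customers. Walk through each order:
  - order 1 (Cable): customer_id=2 -> matches Frank
  - order 2 (Headphones): customer_id=3 -> matches Dana
  - order 3 (Webcam): customer_id=NULL, no match -> dropped
  - order 4 (Tablet): customer_id=2 -> matches Frank
So 1 of 4 rows is dropped.

SQL:
SELECT a.product, b.name AS customer
FROM orders a
INNER JOIN customers b ON a.customer_id = b.id

Result:
product    | customer
-----------+---------
Cable      | Frank   
Headphones | Dana    
Tablet     | Frank   


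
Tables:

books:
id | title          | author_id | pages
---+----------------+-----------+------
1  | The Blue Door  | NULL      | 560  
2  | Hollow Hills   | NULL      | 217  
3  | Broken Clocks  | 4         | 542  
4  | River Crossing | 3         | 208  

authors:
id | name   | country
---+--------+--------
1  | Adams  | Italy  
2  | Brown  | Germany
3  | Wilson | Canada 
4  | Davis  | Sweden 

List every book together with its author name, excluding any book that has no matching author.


INNER JOIN keeps only books rows whose author_id matches an id in authors. Walk through each book:
  - book 1 (The Blue Door): author_id=NULL, no match -> dropped
  - book 2 (Hollow Hills): author_id=NULL, no match -> dropped
  - book 3 (Broken Clocks): author_id=4 -> matches Davis
  - book 4 (River Crossing): author_id=3 -> matches Wilson
So 2 of 4 rows are dropped.

SQL:
SELECT a.title, b.name AS author
FROM books a
INNER JOIN authors b ON a.author_id = b.id

Result:
title          | author
---------------+-------
Broken Clocks  | Davis 
River Crossing | Wilson


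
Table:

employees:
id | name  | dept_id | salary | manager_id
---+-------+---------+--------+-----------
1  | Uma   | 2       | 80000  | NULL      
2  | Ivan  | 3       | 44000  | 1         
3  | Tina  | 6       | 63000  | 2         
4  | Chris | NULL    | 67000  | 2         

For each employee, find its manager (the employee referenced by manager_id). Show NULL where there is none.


This is a self-join: employees is joined to a second copy of itself, matching each row's manager_id to another row's id. Use LEFT JOIN so rows with manager_id=NULL are kept.
  - employee 1 (Uma): manager_id=NULL -> NULL
  - employee 2 (Ivan): manager_id=1 -> Uma
  - employee 3 (Tina): manager_id=2 -> Ivan
  - employee 4 (Chris): manager_id=2 -> Ivan

SQL:
SELECT a.name AS item, b.name AS manager
FROM employees a
LEFT JOIN employees b ON a.manager_id = b.id

Result:
item  | manager
------+--------
Uma   | NULL   
Ivan  | Uma    
Tina  | Ivan   
Chris | Ivan   


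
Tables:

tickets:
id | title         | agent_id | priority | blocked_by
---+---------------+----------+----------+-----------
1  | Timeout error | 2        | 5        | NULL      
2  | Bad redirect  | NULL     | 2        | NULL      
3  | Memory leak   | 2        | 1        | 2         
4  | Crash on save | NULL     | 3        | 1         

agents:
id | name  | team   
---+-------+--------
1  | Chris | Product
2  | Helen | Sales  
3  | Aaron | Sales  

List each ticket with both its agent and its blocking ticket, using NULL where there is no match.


Two LEFT JOINs from the same base table tickets: one to agents via agent_id, one to tickets itself via blocked_by. Both are LEFT so every ticket is preserved.
Match against agents:
  - ticket 1 (Timeout error): agent_id=2 -> matches Helen
  - ticket 2 (Bad redirect): agent_id=NULL, no match -> kept with NULL
  - ticket 3 (Memory leak): agent_id=2 -> matches Helen
  - ticket 4 (Crash on save): agent_id=NULL, no match -> kept with NULL
Match against tickets (self):
  - ticket 1 (Timeout error): blocked_by=NULL -> NULL
  - ticket 2 (Bad redirect): blocked_by=NULL -> NULL
  - ticket 3 (Memory leak): blocked_by=2 -> Bad redirect
  - ticket 4 (Crash on save): blocked_by=1 -> Timeout error

SQL:
SELECT a.title, b.name AS agent, c.title AS blocked_by
FROM tickets a
LEFT JOIN agents b ON a.agent_id = b.id
LEFT JOIN tickets c ON a.blocked_by = c.id

Result:
title         | agent | blocked_by   
--------------+-------+--------------
Timeout error | Helen | NULL         
Bad redirect  | NULL  | NULL         
Memory leak   | Helen | Bad redirect 
Crash on save | NULL  | Timeout error


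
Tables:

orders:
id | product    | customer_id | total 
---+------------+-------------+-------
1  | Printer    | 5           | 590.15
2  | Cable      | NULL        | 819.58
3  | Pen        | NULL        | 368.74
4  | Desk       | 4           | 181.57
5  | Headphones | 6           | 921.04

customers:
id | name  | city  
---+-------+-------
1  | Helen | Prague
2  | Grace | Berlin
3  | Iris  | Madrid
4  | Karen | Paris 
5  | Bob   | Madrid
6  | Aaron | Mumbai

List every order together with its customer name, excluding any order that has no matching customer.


INNER JOIN keeps only orders rows whose customer_id matches an id in customers. Walk through each order:
  - order 1 (Printer): customer_id=5 -> matches Bob
  - order 2 (Cable): customer_id=NULL, no match -> dropped
  - order 3 (Pen): customer_id=NULL, no match -> dropped
  - order 4 (Desk): customer_id=4 -> matches Karen
  - order 5 (Headphones): customer_id=6 -> matches Aaron
So 2 of 5 rows are dropped.

SQL:
SELECT a.product, b.name AS customer
FROM orders a
INNER JOIN customers b ON a.customer_id = b.id

Result:
product    | customer
-----------+---------
Printer    | Bob     
Desk       | Karen   
Headphones | Aaron   


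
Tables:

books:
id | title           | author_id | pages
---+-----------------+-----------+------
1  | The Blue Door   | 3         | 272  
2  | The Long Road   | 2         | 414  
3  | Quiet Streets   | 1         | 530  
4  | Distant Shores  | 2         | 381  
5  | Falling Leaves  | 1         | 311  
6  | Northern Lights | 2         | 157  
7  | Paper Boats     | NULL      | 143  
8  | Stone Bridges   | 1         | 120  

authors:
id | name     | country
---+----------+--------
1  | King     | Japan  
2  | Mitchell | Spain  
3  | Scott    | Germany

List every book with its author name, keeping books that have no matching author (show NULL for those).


LEFT JOIN keeps every row from books (the left table); where author_id has no match in authors, the author columns become NULL. Walk through each book:
  - book 1 (The Blue Door): author_id=3 -> matches Scott
  - book 2 (The Long Road): author_id=2 -> matches Mitchell
  - book 3 (Quiet Streets): author_id=1 -> matches King
  - book 4 (Distant Shores): author_id=2 -> matches Mitchell
  - book 5 (Falling Leaves): author_id=1 -> matches King
  - book 6 (Northern Lights): author_id=2 -> matches Mitchell
  - book 7 (Paper Boats): author_id=NULL, no match -> kept with NULL
  - book 8 (Stone Bridges): author_id=1 -> matches King
All 8 rows appear; 1 has NULL author.

SQL:
SELECT a.title, b.name AS author
FROM books a
LEFT JOIN authors b ON a.author_id = b.id

Result:
title           | author  
----------------+---------
The Blue Door   | Scott   
The Long Road   | Mitchell
Quiet Streets   | King    
Distant Shores  | Mitchell
Falling Leaves  | King    
Northern Lights | Mitchell
Paper Boats     | NULL    
Stone Bridges   | King    


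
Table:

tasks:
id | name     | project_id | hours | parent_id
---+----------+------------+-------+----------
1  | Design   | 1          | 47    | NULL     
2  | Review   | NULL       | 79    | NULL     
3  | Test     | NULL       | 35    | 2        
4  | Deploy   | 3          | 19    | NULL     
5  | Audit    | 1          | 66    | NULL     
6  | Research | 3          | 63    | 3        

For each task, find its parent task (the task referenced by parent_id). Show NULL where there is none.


This is a self-join: tasks is joined to a second copy of itself, matching each row's parent_id to another row's id. Use LEFT JOIN so rows with parent_id=NULL are kept.
  - task 1 (Design): parent_id=NULL -> NULL
  - task 2 (Review): parent_id=NULL -> NULL
  - task 3 (Test): parent_id=2 -> Review
  - task 4 (Deploy): parent_id=NULL -> NULL
  - task 5 (Audit): parent_id=NULL -> NULL
  - task 6 (Research): parent_id=3 -> Test

SQL:
SELECT a.name AS item, b.name AS parent
FROM tasks a
LEFT JOIN tasks b ON a.parent_id = b.id

Result:
item     | parent
---------+-------
Design   | NULL  
Review   | NULL  
Test     | Review
Deploy   | NULL  
Audit    | NULL  
Research | Test  


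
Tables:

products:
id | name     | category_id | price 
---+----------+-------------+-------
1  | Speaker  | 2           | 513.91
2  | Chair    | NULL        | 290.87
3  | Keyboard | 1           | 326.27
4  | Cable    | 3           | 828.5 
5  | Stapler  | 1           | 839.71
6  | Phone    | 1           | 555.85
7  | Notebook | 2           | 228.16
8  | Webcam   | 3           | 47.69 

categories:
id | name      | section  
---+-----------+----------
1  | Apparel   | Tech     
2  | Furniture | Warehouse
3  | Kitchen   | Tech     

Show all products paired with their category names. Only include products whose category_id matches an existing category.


INNER JOIN keeps only products rows whose category_id matches an id in categories. Walk through each product:
  - product 1 (Speaker): category_id=2 -> matches Furniture
  - product 2 (Chair): category_id=NULL, no match -> dropped
  - product 3 (Keyboard): category_id=1 -> matches Apparel
  - product 4 (Cable): category_id=3 -> matches Kitchen
  - product 5 (Stapler): category_id=1 -> matches Apparel
  - product 6 (Phone): category_id=1 -> matches Apparel
  - product 7 (Notebook): category_id=2 -> matches Furniture
  - product 8 (Webcam): category_id=3 -> matches Kitchen
So 1 of 8 rows is dropped.

SQL:
SELECT a.name, b.name AS category
FROM products a
INNER JOIN categories b ON a.category_id = b.id

Result:
name     | category 
---------+----------
Speaker  | Furniture
Keyboard | Apparel  
Cable    | Kitchen  
Stapler  | Apparel  
Phone    | Apparel  
Notebook | Furniture
Webcam   | Kitchen  
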